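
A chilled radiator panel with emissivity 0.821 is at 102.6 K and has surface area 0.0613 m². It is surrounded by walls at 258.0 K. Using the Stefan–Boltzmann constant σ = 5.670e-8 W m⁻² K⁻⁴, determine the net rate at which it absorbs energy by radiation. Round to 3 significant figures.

Area A = 0.0613 m².
Net radiated power P_net = εσA(T⁴ − T₀⁴) = 0.821×5.670×10⁻⁸×0.0613×(102.6⁴ − 258.0⁴).
T⁴ − T₀⁴ = 1.10813×10⁸ − 4.43077×10⁹ = -4.31996×10⁹ K⁴, so P_net = -12.3 W — negative, meaning a net gain of 12.3 W.

Net gain ≈ 12.3 W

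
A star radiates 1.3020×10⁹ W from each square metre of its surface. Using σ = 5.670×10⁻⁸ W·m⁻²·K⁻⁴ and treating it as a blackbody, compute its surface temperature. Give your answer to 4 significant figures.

T ≈ 1.231×10⁴ K

I = σT⁴, so T = (I/σ)^(1/4) = (1.3020×10⁹/(5.670×10⁻⁸))^(1/4) = 1.231×10⁴ K.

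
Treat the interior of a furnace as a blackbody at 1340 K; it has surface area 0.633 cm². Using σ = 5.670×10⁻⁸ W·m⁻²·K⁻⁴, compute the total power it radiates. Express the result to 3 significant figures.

Area A = 0.633 cm² = 6.33×10⁻⁵ m².
P = σAT⁴ = 5.670×10⁻⁸ × 6.33×10⁻⁵ × (1340)⁴ = 11.6 W.

P ≈ 11.6 W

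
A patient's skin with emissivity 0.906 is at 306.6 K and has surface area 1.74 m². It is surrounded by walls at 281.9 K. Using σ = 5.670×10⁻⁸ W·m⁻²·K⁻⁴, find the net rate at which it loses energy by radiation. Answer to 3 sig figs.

Area A = 1.74 m².
Net radiated power P_net = εσA(T⁴ − T₀⁴) = 0.906×5.670×10⁻⁸×1.74×(306.6⁴ − 281.9⁴).
T⁴ − T₀⁴ = 8.83667×10⁹ − 6.31510×10⁹ = 2.52157×10⁹ K⁴, so P_net = 225 W.

Net loss ≈ 225 W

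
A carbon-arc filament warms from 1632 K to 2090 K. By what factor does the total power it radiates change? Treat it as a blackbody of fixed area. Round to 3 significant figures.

P₂/P₁ ≈ 2.69

P ∝ T⁴, so P₂/P₁ = (T₂/T₁)⁴ = (2090/1632)⁴ = (1.28064)⁴ = 2.69.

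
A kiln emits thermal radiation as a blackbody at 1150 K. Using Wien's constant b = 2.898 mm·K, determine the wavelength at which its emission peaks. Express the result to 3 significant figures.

Wien's displacement law: λ_max = b/T = (2.898×10⁻³ m·K)/(1150 K) = 2.520×10⁻⁶ m.
That is 2.52×10³ nm, in the infrared range.

λ_max ≈ 2.52×10³ nm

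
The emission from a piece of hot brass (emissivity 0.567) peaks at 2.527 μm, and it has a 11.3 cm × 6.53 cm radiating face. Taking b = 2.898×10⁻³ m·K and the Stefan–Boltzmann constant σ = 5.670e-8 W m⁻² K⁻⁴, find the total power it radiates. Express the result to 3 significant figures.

Wien's law: T = b/λ_max = 2.898×10⁻³/2.527×10⁻⁶ = 1146.81 K.
Area A = 0.113 × 0.0653 = 7.3789×10⁻³ m².
Then P = εσAT⁴ = 0.567×5.670×10⁻⁸×7.3789×10⁻³×(1146.81)⁴ = 410 W.

P ≈ 410 W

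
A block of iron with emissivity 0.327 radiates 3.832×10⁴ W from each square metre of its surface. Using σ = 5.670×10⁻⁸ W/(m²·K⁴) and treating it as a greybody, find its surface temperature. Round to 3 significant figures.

T ≈ 1.20×10³ K

I = εσT⁴, so T = (I/εσ)^(1/4) = (3.832×10⁴/(0.327×5.670×10⁻⁸))^(1/4) = 1.20×10³ K.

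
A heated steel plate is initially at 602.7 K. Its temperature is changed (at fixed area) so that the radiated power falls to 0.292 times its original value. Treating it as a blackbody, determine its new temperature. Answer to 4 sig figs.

P ∝ T⁴, so T₂/T₁ = (P₂/P₁)^(1/4) = (0.292)^(1/4) = 0.735099.
T₂ = 602.7 × 0.735099 = 443.0 K.

T₂ ≈ 443.0 K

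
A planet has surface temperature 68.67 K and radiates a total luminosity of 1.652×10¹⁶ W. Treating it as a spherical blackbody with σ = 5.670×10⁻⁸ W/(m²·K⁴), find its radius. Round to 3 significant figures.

R ≈ 3.23×10⁷ m

L = 4πR²σT⁴ ⇒ R = √(L/(4πσT⁴)).
σT⁴ = 1.26081 W/m², so R = √(1.652×10¹⁶/(4π×1.26081)) = 3.23×10⁷ m.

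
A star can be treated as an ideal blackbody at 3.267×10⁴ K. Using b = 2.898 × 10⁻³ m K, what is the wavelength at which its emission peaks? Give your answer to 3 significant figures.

λ_max ≈ 88.7 nm

Wien's displacement law: λ_max = b/T = (2.898×10⁻³ m·K)/(3.267×10⁴ K) = 8.871×10⁻⁸ m.
That is 88.7 nm, in the ultraviolet range.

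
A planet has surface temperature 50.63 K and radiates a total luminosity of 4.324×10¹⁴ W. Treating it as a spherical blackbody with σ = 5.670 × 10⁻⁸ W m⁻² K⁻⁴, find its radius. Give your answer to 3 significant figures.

L = 4πR²σT⁴ ⇒ R = √(L/(4πσT⁴)).
σT⁴ = 0.372576 W/m², so R = √(4.324×10¹⁴/(4π×0.372576)) = 9.61×10⁶ m.

R ≈ 9.61×10⁶ m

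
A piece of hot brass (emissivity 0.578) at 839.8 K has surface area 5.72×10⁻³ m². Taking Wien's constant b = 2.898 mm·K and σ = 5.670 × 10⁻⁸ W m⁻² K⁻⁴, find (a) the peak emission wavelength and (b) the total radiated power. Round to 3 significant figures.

λ_max ≈ 3.45 μm; P ≈ 93.2 W

(a) λ_max = b/T = 2.898×10⁻³/839.8 = 3.451×10⁻⁶ m = 3.45 μm.
Area A = 5.72×10⁻³ m².
(b) P = εσAT⁴ = 0.578×5.670×10⁻⁸×5.72×10⁻³×(839.8)⁴ = 93.2 W.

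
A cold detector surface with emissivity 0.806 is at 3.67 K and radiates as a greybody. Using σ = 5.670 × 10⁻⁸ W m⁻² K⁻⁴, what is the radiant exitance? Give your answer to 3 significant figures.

I ≈ 8.29×10⁻⁶ W/m²

Stefan–Boltzmann: I = εσT⁴ = 0.806 × 5.670×10⁻⁸ × (3.67)⁴ = 8.29×10⁻⁶ W/m².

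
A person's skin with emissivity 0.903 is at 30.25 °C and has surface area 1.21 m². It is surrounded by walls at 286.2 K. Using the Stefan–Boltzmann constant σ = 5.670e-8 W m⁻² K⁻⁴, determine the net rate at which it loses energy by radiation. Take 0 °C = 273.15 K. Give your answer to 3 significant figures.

T = 30.25 °C + 273.15 = 303.40 K.
Area A = 1.21 m².
Net radiated power P_net = εσA(T⁴ − T₀⁴) = 0.903×5.670×10⁻⁸×1.21×(303.40⁴ − 286.2⁴).
T⁴ − T₀⁴ = 8.47349×10⁹ − 6.70932×10⁹ = 1.76417×10⁹ K⁴, so P_net = 109 W.

Net loss ≈ 109 W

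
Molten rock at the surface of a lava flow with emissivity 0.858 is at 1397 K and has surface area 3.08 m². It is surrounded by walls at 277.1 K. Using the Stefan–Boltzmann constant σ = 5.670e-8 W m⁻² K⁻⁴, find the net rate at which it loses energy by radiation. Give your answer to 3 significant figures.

Area A = 3.08 m².
Net radiated power P_net = εσA(T⁴ − T₀⁴) = 0.858×5.670×10⁻⁸×3.08×(1397⁴ − 277.1⁴).
T⁴ − T₀⁴ = 3.80878×10¹² − 5.89585×10⁹ = 3.80288×10¹² K⁴, so P_net = 5.70×10⁵ W.

Net loss ≈ 5.70×10⁵ W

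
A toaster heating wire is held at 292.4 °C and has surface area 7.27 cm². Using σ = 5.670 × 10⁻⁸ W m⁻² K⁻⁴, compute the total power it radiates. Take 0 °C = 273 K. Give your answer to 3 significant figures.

T = 292.4 °C + 273 = 565.4 K.
Area A = 7.27 cm² = 7.27×10⁻⁴ m².
P = σAT⁴ = 5.670×10⁻⁸ × 7.27×10⁻⁴ × (565.4)⁴ = 4.21 W.

P ≈ 4.21 W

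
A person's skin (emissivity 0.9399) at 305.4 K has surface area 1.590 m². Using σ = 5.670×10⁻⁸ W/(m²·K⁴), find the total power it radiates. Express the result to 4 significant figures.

P ≈ 737.1 W

Area A = 1.590 m².
P = εσAT⁴ = 0.9399 × 5.670×10⁻⁸ × 1.590 × (305.4)⁴ = 737.1 W.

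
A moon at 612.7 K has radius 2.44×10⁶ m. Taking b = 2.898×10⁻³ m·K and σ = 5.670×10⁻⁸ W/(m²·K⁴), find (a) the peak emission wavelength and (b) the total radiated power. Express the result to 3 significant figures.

(a) λ_max = b/T = 2.898×10⁻³/612.7 = 4.730×10⁻⁶ m = 4.73 μm.
Surface area A = 4πR² = 4π(2.44×10⁶ m)² = 7.48151×10¹³ m².
(b) P = σAT⁴ = 5.670×10⁻⁸×7.48151×10¹³×(612.7)⁴ = 5.98×10¹⁷ W.

λ_max ≈ 4.73 μm; P ≈ 5.98×10¹⁷ W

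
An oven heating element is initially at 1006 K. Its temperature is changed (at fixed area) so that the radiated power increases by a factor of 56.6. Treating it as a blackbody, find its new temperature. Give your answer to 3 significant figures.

P ∝ T⁴, so T₂/T₁ = (P₂/P₁)^(1/4) = (56.6)^(1/4) = 2.74286.
T₂ = 1006 × 2.74286 = 2.76×10³ K.

T₂ ≈ 2.76×10³ K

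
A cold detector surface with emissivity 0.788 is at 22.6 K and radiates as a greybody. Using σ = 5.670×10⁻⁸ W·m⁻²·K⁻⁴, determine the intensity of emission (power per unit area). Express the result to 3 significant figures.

Stefan–Boltzmann: I = εσT⁴ = 0.788 × 5.670×10⁻⁸ × (22.6)⁴ = 0.0117 W/m².

I ≈ 0.0117 W/m²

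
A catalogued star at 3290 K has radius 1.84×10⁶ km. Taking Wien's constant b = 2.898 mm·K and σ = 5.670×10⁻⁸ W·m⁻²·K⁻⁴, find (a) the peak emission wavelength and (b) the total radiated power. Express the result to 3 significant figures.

(a) λ_max = b/T = 2.898×10⁻³/3290 = 8.809×10⁻⁷ m = 881 nm.
Surface area A = 4πR² = 4π(1.84×10⁹ m)² = 4.25447×10¹⁹ m².
(b) P = σAT⁴ = 5.670×10⁻⁸×4.25447×10¹⁹×(3290)⁴ = 2.83×10²⁶ W.

λ_max ≈ 881 nm; P ≈ 2.83×10²⁶ W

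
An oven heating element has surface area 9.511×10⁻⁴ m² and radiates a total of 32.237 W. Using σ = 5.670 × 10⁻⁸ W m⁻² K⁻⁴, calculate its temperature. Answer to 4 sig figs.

T ≈ 879.3 K

Area A = 9.511×10⁻⁴ m².
P = σAT⁴ ⇒ T = (P/(σA))^(1/4) = (32.237/(5.670×10⁻⁸×9.511×10⁻⁴))^(1/4) = 879.3 K.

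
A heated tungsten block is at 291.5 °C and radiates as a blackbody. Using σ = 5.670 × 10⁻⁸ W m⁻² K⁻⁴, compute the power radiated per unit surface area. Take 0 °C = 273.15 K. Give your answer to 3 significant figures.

I ≈ 5.76×10³ W/m²

T = 291.5 °C + 273.15 = 564.65 K.
Stefan–Boltzmann: I = σT⁴ = 5.670×10⁻⁸ × (564.65)⁴ = 5.76×10³ W/m².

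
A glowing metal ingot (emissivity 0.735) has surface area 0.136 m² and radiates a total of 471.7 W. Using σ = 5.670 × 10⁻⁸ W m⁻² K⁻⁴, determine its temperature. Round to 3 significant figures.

Area A = 0.136 m².
P = εσAT⁴ ⇒ T = (P/(εσA))^(1/4) = (471.7/(0.735×5.670×10⁻⁸×0.136))^(1/4) = 537 K.

T ≈ 537 K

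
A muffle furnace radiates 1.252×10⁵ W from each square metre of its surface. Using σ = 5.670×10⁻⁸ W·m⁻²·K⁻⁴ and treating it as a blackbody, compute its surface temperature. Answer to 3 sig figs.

I = σT⁴, so T = (I/σ)^(1/4) = (1.252×10⁵/(5.670×10⁻⁸))^(1/4) = 1.22×10³ K.

T ≈ 1.22×10³ K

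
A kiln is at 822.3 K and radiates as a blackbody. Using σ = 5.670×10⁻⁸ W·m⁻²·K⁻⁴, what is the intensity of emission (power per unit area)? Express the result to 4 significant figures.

I ≈ 2.592×10⁴ W/m²

Stefan–Boltzmann: I = σT⁴ = 5.670×10⁻⁸ × (822.3)⁴ = 2.592×10⁴ W/m².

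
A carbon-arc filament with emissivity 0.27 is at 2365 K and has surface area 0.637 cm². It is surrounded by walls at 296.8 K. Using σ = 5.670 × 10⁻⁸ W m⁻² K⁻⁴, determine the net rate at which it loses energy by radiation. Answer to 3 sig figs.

Net loss ≈ 30.5 W

Area A = 0.637 cm² = 6.37×10⁻⁵ m².
Net radiated power P_net = εσA(T⁴ − T₀⁴) = 0.27×5.670×10⁻⁸×6.37×10⁻⁵×(2365⁴ − 296.8⁴).
T⁴ − T₀⁴ = 3.12842×10¹³ − 7.75989×10⁹ = 3.12764×10¹³ K⁴, so P_net = 30.5 W.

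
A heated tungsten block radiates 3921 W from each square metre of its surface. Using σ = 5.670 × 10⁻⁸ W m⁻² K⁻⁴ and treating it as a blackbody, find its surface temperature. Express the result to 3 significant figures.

I = σT⁴, so T = (I/σ)^(1/4) = (3921/(5.670×10⁻⁸))^(1/4) = 513 K.

T ≈ 513 K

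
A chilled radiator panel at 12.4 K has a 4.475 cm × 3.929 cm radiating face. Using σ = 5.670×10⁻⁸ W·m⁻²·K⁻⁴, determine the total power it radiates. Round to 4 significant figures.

Area A = 0.04475 × 0.03929 = 1.75823×10⁻³ m².
P = σAT⁴ = 5.670×10⁻⁸ × 1.75823×10⁻³ × (12.4)⁴ = 2.357×10⁻⁶ W.

P ≈ 2.357×10⁻⁶ W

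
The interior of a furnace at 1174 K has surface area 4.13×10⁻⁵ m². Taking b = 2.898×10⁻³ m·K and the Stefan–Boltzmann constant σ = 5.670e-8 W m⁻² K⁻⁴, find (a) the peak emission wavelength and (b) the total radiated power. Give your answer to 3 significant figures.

λ_max ≈ 2.47×10³ nm; P ≈ 4.45 W

(a) λ_max = b/T = 2.898×10⁻³/1174 = 2.468×10⁻⁶ m = 2.47×10³ nm.
Area A = 4.13×10⁻⁵ m².
(b) P = σAT⁴ = 5.670×10⁻⁸×4.13×10⁻⁵×(1174)⁴ = 4.45 W.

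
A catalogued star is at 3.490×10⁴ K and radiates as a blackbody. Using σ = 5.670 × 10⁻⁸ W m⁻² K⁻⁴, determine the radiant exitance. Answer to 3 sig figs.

I ≈ 8.41×10¹⁰ W/m²

Stefan–Boltzmann: I = σT⁴ = 5.670×10⁻⁸ × (3.490×10⁴)⁴ = 8.41×10¹⁰ W/m².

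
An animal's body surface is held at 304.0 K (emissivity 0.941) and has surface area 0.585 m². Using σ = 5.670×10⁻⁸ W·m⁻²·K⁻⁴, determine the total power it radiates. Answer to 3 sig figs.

Area A = 0.585 m².
P = εσAT⁴ = 0.941 × 5.670×10⁻⁸ × 0.585 × (304.0)⁴ = 267 W.

P ≈ 267 W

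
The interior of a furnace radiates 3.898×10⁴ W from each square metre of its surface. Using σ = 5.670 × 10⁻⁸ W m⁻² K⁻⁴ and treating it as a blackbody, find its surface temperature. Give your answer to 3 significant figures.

T ≈ 911 K

I = σT⁴, so T = (I/σ)^(1/4) = (3.898×10⁴/(5.670×10⁻⁸))^(1/4) = 911 K.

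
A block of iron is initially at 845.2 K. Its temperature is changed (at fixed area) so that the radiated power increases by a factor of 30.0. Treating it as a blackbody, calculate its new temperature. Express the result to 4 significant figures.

P ∝ T⁴, so T₂/T₁ = (P₂/P₁)^(1/4) = (30.0)^(1/4) = 2.34035.
T₂ = 845.2 × 2.34035 = 1978 K.

T₂ ≈ 1978 K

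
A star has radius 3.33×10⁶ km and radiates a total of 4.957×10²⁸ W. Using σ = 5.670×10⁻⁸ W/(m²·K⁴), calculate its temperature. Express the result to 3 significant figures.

Surface area A = 4πR² = 4π(3.33×10⁹ m)² = 1.39347×10²⁰ m².
P = σAT⁴ ⇒ T = (P/(σA))^(1/4) = (4.957×10²⁸/(5.670×10⁻⁸×1.39347×10²⁰))^(1/4) = 8.90×10³ K.

T ≈ 8.90×10³ K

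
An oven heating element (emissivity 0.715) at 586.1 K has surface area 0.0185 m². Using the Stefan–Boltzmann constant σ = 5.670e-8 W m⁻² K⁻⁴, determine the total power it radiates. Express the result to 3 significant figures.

P ≈ 88.5 W

Area A = 0.0185 m².
P = εσAT⁴ = 0.715 × 5.670×10⁻⁸ × 0.0185 × (586.1)⁴ = 88.5 W.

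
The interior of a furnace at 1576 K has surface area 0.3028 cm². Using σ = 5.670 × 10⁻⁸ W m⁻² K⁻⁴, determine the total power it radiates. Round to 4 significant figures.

Area A = 0.3028 cm² = 3.028×10⁻⁵ m².
P = σAT⁴ = 5.670×10⁻⁸ × 3.028×10⁻⁵ × (1576)⁴ = 10.59 W.

P ≈ 10.59 W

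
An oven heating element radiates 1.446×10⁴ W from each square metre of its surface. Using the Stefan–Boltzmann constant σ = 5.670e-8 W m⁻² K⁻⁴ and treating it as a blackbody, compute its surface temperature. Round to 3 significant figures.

T ≈ 711 K

I = σT⁴, so T = (I/σ)^(1/4) = (1.446×10⁴/(5.670×10⁻⁸))^(1/4) = 711 K.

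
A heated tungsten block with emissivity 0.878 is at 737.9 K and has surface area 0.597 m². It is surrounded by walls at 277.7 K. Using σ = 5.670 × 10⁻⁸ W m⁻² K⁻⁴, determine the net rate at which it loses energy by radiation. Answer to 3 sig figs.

Area A = 0.597 m².
Net radiated power P_net = εσA(T⁴ − T₀⁴) = 0.878×5.670×10⁻⁸×0.597×(737.9⁴ − 277.7⁴).
T⁴ − T₀⁴ = 2.96476×10¹¹ − 5.94708×10⁹ = 2.90529×10¹¹ K⁴, so P_net = 8.63×10³ W.

Net loss ≈ 8.63×10³ W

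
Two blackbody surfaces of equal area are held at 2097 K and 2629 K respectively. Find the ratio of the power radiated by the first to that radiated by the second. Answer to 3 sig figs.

With equal areas, P₁/P₂ = (T₁/T₂)⁴ = (2097/2629)⁴ = 0.405.

P₁/P₂ ≈ 0.405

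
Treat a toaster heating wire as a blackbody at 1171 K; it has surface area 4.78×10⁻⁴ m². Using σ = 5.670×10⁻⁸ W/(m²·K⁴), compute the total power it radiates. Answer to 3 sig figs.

P ≈ 51.0 W

Area A = 4.78×10⁻⁴ m².
P = σAT⁴ = 5.670×10⁻⁸ × 4.78×10⁻⁴ × (1171)⁴ = 51.0 W.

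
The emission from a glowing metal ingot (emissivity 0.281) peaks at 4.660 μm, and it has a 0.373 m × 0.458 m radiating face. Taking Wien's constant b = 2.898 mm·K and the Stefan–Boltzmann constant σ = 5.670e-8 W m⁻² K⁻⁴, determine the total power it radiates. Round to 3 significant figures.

Wien's law: T = b/λ_max = 2.898×10⁻³/4.660×10⁻⁶ = 621.888 K.
Area A = 0.373 × 0.458 = 0.170834 m².
Then P = εσAT⁴ = 0.281×5.670×10⁻⁸×0.170834×(621.888)⁴ = 407 W.

P ≈ 407 W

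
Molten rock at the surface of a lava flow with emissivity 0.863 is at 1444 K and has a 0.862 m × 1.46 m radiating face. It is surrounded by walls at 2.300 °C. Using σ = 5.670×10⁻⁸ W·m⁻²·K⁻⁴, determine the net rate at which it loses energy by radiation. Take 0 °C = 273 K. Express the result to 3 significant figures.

Net loss ≈ 2.67×10⁵ W

Surroundings: T = 2.300 °C + 273 = 275.300 K.
Area A = 0.862 × 1.46 = 1.25852 m².
Net radiated power P_net = εσA(T⁴ − T₀⁴) = 0.863×5.670×10⁻⁸×1.25852×(1444⁴ − 275.300⁴).
T⁴ − T₀⁴ = 4.34779×10¹² − 5.74414×10⁹ = 4.34205×10¹² K⁴, so P_net = 2.67×10⁵ W.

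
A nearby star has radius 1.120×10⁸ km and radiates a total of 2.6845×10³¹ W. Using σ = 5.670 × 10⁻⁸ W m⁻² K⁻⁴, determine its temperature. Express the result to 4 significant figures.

T ≈ 7403 K

Surface area A = 4πR² = 4π(1.120×10¹¹ m)² = 1.57633×10²³ m².
P = σAT⁴ ⇒ T = (P/(σA))^(1/4) = (2.6845×10³¹/(5.670×10⁻⁸×1.57633×10²³))^(1/4) = 7403 K.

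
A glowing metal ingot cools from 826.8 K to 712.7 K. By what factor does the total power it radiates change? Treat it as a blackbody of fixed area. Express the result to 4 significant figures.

P₂/P₁ ≈ 0.5521

P ∝ T⁴, so P₂/P₁ = (T₂/T₁)⁴ = (712.7/826.8)⁴ = (0.861998)⁴ = 0.5521.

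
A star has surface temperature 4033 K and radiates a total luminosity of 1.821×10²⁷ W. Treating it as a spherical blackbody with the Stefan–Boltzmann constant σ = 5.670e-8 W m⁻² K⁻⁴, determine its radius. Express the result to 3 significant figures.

R ≈ 3.11×10⁹ m

L = 4πR²σT⁴ ⇒ R = √(L/(4πσT⁴)).
σT⁴ = 1.50002×10⁷ W/m², so R = √(1.821×10²⁷/(4π×1.50002×10⁷)) = 3.11×10⁹ m.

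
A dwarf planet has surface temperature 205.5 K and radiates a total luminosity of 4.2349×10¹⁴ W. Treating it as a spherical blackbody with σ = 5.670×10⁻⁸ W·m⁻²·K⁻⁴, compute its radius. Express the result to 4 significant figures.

L = 4πR²σT⁴ ⇒ R = √(L/(4πσT⁴)).
σT⁴ = 101.118 W/m², so R = √(4.2349×10¹⁴/(4π×101.118)) = 5.773×10⁵ m.

R ≈ 5.773×10⁵ m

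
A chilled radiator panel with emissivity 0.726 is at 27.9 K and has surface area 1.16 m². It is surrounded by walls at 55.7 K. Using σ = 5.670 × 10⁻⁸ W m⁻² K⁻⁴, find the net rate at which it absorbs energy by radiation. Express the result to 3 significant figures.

Net gain ≈ 0.431 W

Area A = 1.16 m².
Net radiated power P_net = εσA(T⁴ − T₀⁴) = 0.726×5.670×10⁻⁸×1.16×(27.9⁴ − 55.7⁴).
T⁴ − T₀⁴ = 6.05922×10⁵ − 9.62544×10⁶ = -9.01952×10⁶ K⁴, so P_net = -0.431 W — negative, meaning a net gain of 0.431 W.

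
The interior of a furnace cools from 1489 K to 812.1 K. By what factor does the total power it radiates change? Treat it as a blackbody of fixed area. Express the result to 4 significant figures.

P ∝ T⁴, so P₂/P₁ = (T₂/T₁)⁴ = (812.1/1489)⁴ = (0.545400)⁴ = 0.08848.

P₂/P₁ ≈ 0.08848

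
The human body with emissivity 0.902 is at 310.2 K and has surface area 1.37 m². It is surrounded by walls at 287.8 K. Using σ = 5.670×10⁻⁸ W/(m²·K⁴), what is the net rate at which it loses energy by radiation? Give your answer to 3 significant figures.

Area A = 1.37 m².
Net radiated power P_net = εσA(T⁴ − T₀⁴) = 0.902×5.670×10⁻⁸×1.37×(310.2⁴ − 287.8⁴).
T⁴ − T₀⁴ = 9.25907×10⁹ − 6.86062×10⁹ = 2.39845×10⁹ K⁴, so P_net = 168 W.

Net loss ≈ 168 W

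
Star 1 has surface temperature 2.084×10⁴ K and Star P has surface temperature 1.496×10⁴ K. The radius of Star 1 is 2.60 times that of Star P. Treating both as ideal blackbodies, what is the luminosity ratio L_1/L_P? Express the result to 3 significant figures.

L ∝ R²T⁴, so L_1/L_P = (R_1/R_P)²(T_1/T_P)⁴ = (2.60)² × (2.084×10⁴/1.496×10⁴)⁴ = 6.76 × 3.76586 = 25.5.

L_1/L_P ≈ 25.5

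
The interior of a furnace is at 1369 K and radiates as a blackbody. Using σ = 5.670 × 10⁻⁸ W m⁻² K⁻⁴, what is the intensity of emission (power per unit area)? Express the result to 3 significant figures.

I ≈ 1.99×10⁵ W/m²

Stefan–Boltzmann: I = σT⁴ = 5.670×10⁻⁸ × (1369)⁴ = 1.99×10⁵ W/m².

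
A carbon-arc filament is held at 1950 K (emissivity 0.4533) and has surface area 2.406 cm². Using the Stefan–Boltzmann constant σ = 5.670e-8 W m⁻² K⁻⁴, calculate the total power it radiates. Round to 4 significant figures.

P ≈ 89.41 W

Area A = 2.406 cm² = 2.406×10⁻⁴ m².
P = εσAT⁴ = 0.4533 × 5.670×10⁻⁸ × 2.406×10⁻⁴ × (1950)⁴ = 89.41 W.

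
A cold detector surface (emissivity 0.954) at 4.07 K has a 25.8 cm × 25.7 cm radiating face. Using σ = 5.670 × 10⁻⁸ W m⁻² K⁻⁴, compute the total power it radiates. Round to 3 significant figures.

Area A = 0.258 × 0.257 = 0.066306 m².
P = εσAT⁴ = 0.954 × 5.670×10⁻⁸ × 0.066306 × (4.07)⁴ = 9.84×10⁻⁷ W.

P ≈ 9.84×10⁻⁷ W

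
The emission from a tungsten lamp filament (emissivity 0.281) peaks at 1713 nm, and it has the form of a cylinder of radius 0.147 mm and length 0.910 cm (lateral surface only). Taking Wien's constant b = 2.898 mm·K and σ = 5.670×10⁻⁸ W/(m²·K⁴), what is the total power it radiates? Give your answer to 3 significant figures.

P ≈ 1.10 W

Wien's law: T = b/λ_max = 2.898×10⁻³/1.713×10⁻⁶ = 1691.77 K.
Lateral area A = 2πrL = 2π×1.47×10⁻⁴×9.10×10⁻³ = 8.40502×10⁻⁶ m².
Then P = εσAT⁴ = 0.281×5.670×10⁻⁸×8.40502×10⁻⁶×(1691.77)⁴ = 1.10 W.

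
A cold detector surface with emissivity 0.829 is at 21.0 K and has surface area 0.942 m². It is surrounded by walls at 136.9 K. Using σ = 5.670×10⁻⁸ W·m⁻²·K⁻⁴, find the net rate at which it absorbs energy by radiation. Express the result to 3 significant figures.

Area A = 0.942 m².
Net radiated power P_net = εσA(T⁴ − T₀⁴) = 0.829×5.670×10⁻⁸×0.942×(21.0⁴ − 136.9⁴).
T⁴ − T₀⁴ = 1.94481×10⁵ − 3.51248×10⁸ = -3.51054×10⁸ K⁴, so P_net = -15.5 W — negative, meaning a net gain of 15.5 W.

Net gain ≈ 15.5 W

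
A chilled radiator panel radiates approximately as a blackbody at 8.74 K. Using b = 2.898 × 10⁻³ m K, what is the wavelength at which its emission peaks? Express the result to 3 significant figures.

λ_max ≈ 3.32×10⁻⁴ m

Wien's displacement law: λ_max = b/T = (2.898×10⁻³ m·K)/(8.74 K) = 3.316×10⁻⁴ m.
That is 3.32×10⁻⁴ m, in the infrared range.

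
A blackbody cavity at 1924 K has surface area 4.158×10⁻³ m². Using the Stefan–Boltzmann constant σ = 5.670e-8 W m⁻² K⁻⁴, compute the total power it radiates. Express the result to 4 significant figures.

P ≈ 3231 W

Area A = 4.158×10⁻³ m².
P = σAT⁴ = 5.670×10⁻⁸ × 4.158×10⁻³ × (1924)⁴ = 3231 W.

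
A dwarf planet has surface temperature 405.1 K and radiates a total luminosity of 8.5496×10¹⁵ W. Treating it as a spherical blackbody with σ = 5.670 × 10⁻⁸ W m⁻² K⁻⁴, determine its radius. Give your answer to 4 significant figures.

L = 4πR²σT⁴ ⇒ R = √(L/(4πσT⁴)).
σT⁴ = 1526.98 W/m², so R = √(8.5496×10¹⁵/(4π×1526.98)) = 6.675×10⁵ m.

R ≈ 6.675×10⁵ m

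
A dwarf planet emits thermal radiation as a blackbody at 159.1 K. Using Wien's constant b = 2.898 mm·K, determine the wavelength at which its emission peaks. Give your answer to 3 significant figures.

λ_max ≈ 18.2 μm

Wien's displacement law: λ_max = b/T = (2.898×10⁻³ m·K)/(159.1 K) = 1.821×10⁻⁵ m.
That is 18.2 μm, in the infrared range.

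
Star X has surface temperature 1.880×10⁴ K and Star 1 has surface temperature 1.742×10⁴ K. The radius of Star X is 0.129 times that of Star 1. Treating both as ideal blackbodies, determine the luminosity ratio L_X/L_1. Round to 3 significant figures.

L_X/L_1 ≈ 0.0226

L ∝ R²T⁴, so L_X/L_1 = (R_X/R_1)²(T_X/T_1)⁴ = (0.129)² × (1.880×10⁴/1.742×10⁴)⁴ = 0.016641 × 1.35656 = 0.0226.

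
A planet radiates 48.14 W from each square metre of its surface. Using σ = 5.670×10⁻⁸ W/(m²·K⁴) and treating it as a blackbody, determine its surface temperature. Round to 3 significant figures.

T ≈ 171 K

I = σT⁴, so T = (I/σ)^(1/4) = (48.14/(5.670×10⁻⁸))^(1/4) = 171 K.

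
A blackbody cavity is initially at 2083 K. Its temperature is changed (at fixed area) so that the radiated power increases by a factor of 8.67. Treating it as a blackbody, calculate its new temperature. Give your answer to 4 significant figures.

P ∝ T⁴, so T₂/T₁ = (P₂/P₁)^(1/4) = (8.67)^(1/4) = 1.71595.
T₂ = 2083 × 1.71595 = 3574 K.

T₂ ≈ 3574 K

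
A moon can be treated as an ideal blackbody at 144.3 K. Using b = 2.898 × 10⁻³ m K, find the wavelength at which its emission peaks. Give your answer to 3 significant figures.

Wien's displacement law: λ_max = b/T = (2.898×10⁻³ m·K)/(144.3 K) = 2.008×10⁻⁵ m.
That is 20.1 μm, in the infrared range.

λ_max ≈ 20.1 μm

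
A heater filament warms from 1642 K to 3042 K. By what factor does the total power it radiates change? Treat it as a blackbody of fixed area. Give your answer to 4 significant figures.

P₂/P₁ ≈ 11.78

P ∝ T⁴, so P₂/P₁ = (T₂/T₁)⁴ = (3042/1642)⁴ = (1.85262)⁴ = 11.78.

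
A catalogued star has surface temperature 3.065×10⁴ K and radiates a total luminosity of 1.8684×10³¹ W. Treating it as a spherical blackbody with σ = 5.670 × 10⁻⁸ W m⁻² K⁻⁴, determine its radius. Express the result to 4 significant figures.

L = 4πR²σT⁴ ⇒ R = √(L/(4πσT⁴)).
σT⁴ = 5.00386×10¹⁰ W/m², so R = √(1.8684×10³¹/(4π×5.00386×10¹⁰)) = 5.451×10⁹ m.

R ≈ 5.451×10⁹ m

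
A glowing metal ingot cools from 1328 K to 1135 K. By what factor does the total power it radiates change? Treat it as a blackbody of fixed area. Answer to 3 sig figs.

P ∝ T⁴, so P₂/P₁ = (T₂/T₁)⁴ = (1135/1328)⁴ = (0.854669)⁴ = 0.534.

P₂/P₁ ≈ 0.534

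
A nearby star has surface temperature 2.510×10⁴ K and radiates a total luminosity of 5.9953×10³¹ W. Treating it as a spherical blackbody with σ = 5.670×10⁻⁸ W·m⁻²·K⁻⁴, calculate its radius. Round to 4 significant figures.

L = 4πR²σT⁴ ⇒ R = √(L/(4πσT⁴)).
σT⁴ = 2.25049×10¹⁰ W/m², so R = √(5.9953×10³¹/(4π×2.25049×10¹⁰)) = 1.456×10¹⁰ m.

R ≈ 1.456×10¹⁰ m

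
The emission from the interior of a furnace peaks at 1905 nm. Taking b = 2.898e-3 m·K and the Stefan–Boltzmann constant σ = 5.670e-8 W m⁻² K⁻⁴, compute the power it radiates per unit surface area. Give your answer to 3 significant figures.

Wien's law: T = b/λ_max = 2.898×10⁻³/1.905×10⁻⁶ = 1521.26 K.
Then I = σT⁴ = 5.670×10⁻⁸×(1521.26)⁴ = 3.04×10⁵ W/m².

I ≈ 3.04×10⁵ W/m²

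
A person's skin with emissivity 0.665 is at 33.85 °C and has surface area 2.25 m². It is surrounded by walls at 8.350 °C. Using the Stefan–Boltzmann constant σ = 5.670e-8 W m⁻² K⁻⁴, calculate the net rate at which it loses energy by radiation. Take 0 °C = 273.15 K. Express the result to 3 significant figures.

T = 33.85 °C + 273.15 = 307.00 K.
Surroundings: T = 8.350 °C + 273.15 = 281.500 K.
Area A = 2.25 m².
Net radiated power P_net = εσA(T⁴ − T₀⁴) = 0.665×5.670×10⁻⁸×2.25×(307.00⁴ − 281.500⁴).
T⁴ − T₀⁴ = 8.88287×10⁹ − 6.27933×10⁹ = 2.60354×10⁹ K⁴, so P_net = 221 W.

Net loss ≈ 221 W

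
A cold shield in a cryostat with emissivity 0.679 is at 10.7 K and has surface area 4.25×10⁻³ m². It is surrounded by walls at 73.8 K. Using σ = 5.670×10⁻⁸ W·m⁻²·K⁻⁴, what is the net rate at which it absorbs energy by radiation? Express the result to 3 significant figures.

Area A = 4.25×10⁻³ m².
Net radiated power P_net = εσA(T⁴ − T₀⁴) = 0.679×5.670×10⁻⁸×4.25×10⁻³×(10.7⁴ − 73.8⁴).
T⁴ − T₀⁴ = 13108.0 − 2.96637×10⁷ = -2.96506×10⁷ K⁴, so P_net = -4.85×10⁻³ W — negative, meaning a net gain of 4.85×10⁻³ W.

Net gain ≈ 4.85×10⁻³ W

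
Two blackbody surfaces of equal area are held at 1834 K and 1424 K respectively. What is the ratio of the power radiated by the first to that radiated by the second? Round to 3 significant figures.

P₁/P₂ ≈ 2.75

With equal areas, P₁/P₂ = (T₁/T₂)⁴ = (1834/1424)⁴ = 2.75.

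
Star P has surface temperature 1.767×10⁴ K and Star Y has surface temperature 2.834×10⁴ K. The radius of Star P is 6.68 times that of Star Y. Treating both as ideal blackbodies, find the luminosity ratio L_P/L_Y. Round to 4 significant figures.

L ∝ R²T⁴, so L_P/L_Y = (R_P/R_Y)²(T_P/T_Y)⁴ = (6.68)² × (1.767×10⁴/2.834×10⁴)⁴ = 44.6224 × 0.151129 = 6.744.

L_P/L_Y ≈ 6.744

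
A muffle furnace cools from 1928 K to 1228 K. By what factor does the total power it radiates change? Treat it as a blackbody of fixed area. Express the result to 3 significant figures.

P₂/P₁ ≈ 0.165

P ∝ T⁴, so P₂/P₁ = (T₂/T₁)⁴ = (1228/1928)⁴ = (0.636929)⁴ = 0.165.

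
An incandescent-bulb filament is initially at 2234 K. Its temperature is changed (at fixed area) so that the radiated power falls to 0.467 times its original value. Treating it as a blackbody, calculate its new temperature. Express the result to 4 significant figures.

P ∝ T⁴, so T₂/T₁ = (P₂/P₁)^(1/4) = (0.467)^(1/4) = 0.826664.
T₂ = 2234 × 0.826664 = 1847 K.

T₂ ≈ 1847 K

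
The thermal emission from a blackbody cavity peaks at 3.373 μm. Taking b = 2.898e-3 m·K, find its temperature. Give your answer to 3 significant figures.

T ≈ 859 K

Wien's law gives T = b/λ_max = (2.898×10⁻³ m·K)/(3.373×10⁻⁶ m) = 859 K.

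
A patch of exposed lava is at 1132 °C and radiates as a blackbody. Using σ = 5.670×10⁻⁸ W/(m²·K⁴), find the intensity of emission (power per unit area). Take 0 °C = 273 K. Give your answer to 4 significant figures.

T = 1132 °C + 273 = 1405 K.
Stefan–Boltzmann: I = σT⁴ = 5.670×10⁻⁸ × (1405)⁴ = 2.209×10⁵ W/m².

I ≈ 2.209×10⁵ W/m²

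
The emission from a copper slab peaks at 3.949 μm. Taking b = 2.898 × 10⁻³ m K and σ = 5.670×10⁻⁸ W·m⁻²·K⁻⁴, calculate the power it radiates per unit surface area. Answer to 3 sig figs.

Wien's law: T = b/λ_max = 2.898×10⁻³/3.949×10⁻⁶ = 733.857 K.
Then I = σT⁴ = 5.670×10⁻⁸×(733.857)⁴ = 1.64×10⁴ W/m².

I ≈ 1.64×10⁴ W/m²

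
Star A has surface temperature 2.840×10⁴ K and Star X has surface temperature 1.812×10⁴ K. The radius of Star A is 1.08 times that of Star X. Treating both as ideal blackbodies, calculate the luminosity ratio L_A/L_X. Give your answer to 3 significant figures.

L ∝ R²T⁴, so L_A/L_X = (R_A/R_X)²(T_A/T_X)⁴ = (1.08)² × (2.840×10⁴/1.812×10⁴)⁴ = 1.1664 × 6.03449 = 7.04.

L_A/L_X ≈ 7.04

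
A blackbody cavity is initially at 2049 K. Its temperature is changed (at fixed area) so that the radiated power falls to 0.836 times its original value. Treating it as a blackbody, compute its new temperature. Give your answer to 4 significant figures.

P ∝ T⁴, so T₂/T₁ = (P₂/P₁)^(1/4) = (0.836)^(1/4) = 0.956206.
T₂ = 2049 × 0.956206 = 1959 K.

T₂ ≈ 1959 K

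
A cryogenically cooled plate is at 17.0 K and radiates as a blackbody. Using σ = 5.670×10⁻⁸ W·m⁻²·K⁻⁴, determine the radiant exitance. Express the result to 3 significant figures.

I ≈ 4.74×10⁻³ W/m²

Stefan–Boltzmann: I = σT⁴ = 5.670×10⁻⁸ × (17.0)⁴ = 4.74×10⁻³ W/m².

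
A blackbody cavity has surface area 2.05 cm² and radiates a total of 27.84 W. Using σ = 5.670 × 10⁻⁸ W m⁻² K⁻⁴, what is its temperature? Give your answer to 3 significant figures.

Area A = 2.05 cm² = 2.05×10⁻⁴ m².
P = σAT⁴ ⇒ T = (P/(σA))^(1/4) = (27.84/(5.670×10⁻⁸×2.05×10⁻⁴))^(1/4) = 1.24×10³ K.

T ≈ 1.24×10³ K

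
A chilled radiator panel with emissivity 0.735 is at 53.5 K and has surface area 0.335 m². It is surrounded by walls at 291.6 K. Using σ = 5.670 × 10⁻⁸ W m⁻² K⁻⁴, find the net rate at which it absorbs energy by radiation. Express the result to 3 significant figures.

Net gain ≈ 101 W

Area A = 0.335 m².
Net radiated power P_net = εσA(T⁴ − T₀⁴) = 0.735×5.670×10⁻⁸×0.335×(53.5⁴ − 291.6⁴).
T⁴ − T₀⁴ = 8.19248×10⁶ − 7.23020×10⁹ = -7.22201×10⁹ K⁴, so P_net = -101 W — negative, meaning a net gain of 101 W.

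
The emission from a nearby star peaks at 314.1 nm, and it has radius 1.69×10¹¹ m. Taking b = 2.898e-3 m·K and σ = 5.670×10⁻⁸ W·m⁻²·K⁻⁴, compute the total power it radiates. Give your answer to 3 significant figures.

P ≈ 1.47×10³² W

Wien's law: T = b/λ_max = 2.898×10⁻³/3.141×10⁻⁷ = 9226.36 K.
Surface area A = 4πR² = 4π(1.69×10¹¹ m)² = 3.58908×10²³ m².
Then P = σAT⁴ = 5.670×10⁻⁸×3.58908×10²³×(9226.36)⁴ = 1.47×10³² W.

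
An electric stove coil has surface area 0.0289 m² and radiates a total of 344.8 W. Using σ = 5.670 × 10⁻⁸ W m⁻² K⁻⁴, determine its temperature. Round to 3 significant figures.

Area A = 0.0289 m².
P = σAT⁴ ⇒ T = (P/(σA))^(1/4) = (344.8/(5.670×10⁻⁸×0.0289))^(1/4) = 677 K.

T ≈ 677 K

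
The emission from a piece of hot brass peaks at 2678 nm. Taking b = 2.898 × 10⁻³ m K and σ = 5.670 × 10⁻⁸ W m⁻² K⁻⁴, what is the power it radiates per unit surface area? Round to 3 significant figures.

Wien's law: T = b/λ_max = 2.898×10⁻³/2.678×10⁻⁶ = 1082.15 K.
Then I = σT⁴ = 5.670×10⁻⁸×(1082.15)⁴ = 7.78×10⁴ W/m².

I ≈ 7.78×10⁴ W/m²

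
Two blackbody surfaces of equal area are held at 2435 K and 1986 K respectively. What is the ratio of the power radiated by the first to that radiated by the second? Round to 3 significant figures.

With equal areas, P₁/P₂ = (T₁/T₂)⁴ = (2435/1986)⁴ = 2.26.

P₁/P₂ ≈ 2.26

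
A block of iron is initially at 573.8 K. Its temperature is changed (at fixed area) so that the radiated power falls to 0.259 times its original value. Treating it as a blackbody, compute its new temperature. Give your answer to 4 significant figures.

T₂ ≈ 409.3 K

P ∝ T⁴, so T₂/T₁ = (P₂/P₁)^(1/4) = (0.259)^(1/4) = 0.713387.
T₂ = 573.8 × 0.713387 = 409.3 K.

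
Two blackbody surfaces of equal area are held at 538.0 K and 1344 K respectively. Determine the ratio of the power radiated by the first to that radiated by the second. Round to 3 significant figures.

With equal areas, P₁/P₂ = (T₁/T₂)⁴ = (538.0/1344)⁴ = 0.0257.

P₁/P₂ ≈ 0.0257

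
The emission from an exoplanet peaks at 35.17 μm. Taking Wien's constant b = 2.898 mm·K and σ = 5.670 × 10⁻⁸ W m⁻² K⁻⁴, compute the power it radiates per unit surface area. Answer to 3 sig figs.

I ≈ 2.61 W/m²

Wien's law: T = b/λ_max = 2.898×10⁻³/3.517×10⁻⁵ = 82.3998 K.
Then I = σT⁴ = 5.670×10⁻⁸×(82.3998)⁴ = 2.61 W/m².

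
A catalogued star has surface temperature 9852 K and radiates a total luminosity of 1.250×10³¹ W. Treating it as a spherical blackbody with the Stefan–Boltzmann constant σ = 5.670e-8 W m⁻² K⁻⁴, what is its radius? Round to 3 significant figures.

R ≈ 4.32×10¹⁰ m

L = 4πR²σT⁴ ⇒ R = √(L/(4πσT⁴)).
σT⁴ = 5.34171×10⁸ W/m², so R = √(1.250×10³¹/(4π×5.34171×10⁸)) = 4.32×10¹⁰ m.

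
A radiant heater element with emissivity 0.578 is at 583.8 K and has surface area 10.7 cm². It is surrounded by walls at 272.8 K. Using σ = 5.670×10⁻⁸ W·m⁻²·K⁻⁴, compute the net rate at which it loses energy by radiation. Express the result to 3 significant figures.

Net loss ≈ 3.88 W

Area A = 10.7 cm² = 1.07×10⁻³ m².
Net radiated power P_net = εσA(T⁴ − T₀⁴) = 0.578×5.670×10⁻⁸×1.07×10⁻³×(583.8⁴ − 272.8⁴).
T⁴ − T₀⁴ = 1.16160×10¹¹ − 5.53831×10⁹ = 1.10622×10¹¹ K⁴, so P_net = 3.88 W.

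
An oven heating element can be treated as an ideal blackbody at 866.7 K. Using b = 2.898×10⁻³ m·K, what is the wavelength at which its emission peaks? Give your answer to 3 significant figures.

Wien's displacement law: λ_max = b/T = (2.898×10⁻³ m·K)/(866.7 K) = 3.344×10⁻⁶ m.
That is 3.34 μm, in the infrared range.

λ_max ≈ 3.34 μm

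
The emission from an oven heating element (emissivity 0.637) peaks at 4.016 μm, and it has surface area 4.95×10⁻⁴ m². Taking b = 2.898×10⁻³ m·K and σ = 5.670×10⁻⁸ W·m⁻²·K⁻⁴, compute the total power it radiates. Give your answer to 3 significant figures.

P ≈ 4.85 W

Wien's law: T = b/λ_max = 2.898×10⁻³/4.016×10⁻⁶ = 721.614 K.
Area A = 4.95×10⁻⁴ m².
Then P = εσAT⁴ = 0.637×5.670×10⁻⁸×4.95×10⁻⁴×(721.614)⁴ = 4.85 W.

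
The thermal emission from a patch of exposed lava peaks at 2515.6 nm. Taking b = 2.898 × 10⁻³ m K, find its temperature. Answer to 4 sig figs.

T ≈ 1152 K

Wien's law gives T = b/λ_max = (2.898×10⁻³ m·K)/(2.5156×10⁻⁶ m) = 1152 K.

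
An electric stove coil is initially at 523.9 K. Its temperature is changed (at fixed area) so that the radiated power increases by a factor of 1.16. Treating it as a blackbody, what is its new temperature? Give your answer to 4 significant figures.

P ∝ T⁴, so T₂/T₁ = (P₂/P₁)^(1/4) = (1.16)^(1/4) = 1.03780.
T₂ = 523.9 × 1.03780 = 543.7 K.

T₂ ≈ 543.7 K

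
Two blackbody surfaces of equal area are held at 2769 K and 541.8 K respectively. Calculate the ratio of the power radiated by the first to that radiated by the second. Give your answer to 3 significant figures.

With equal areas, P₁/P₂ = (T₁/T₂)⁴ = (2769/541.8)⁴ = 682.

P₁/P₂ ≈ 682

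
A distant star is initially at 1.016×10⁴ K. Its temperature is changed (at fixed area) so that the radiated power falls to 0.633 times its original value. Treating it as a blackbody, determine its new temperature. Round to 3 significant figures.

T₂ ≈ 9.06×10³ K

P ∝ T⁴, so T₂/T₁ = (P₂/P₁)^(1/4) = (0.633)^(1/4) = 0.891971.
T₂ = 1.016×10⁴ × 0.891971 = 9.06×10³ K.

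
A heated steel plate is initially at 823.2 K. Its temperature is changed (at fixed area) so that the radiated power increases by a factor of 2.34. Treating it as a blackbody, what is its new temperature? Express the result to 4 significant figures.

T₂ ≈ 1018 K

P ∝ T⁴, so T₂/T₁ = (P₂/P₁)^(1/4) = (2.34)^(1/4) = 1.23681.
T₂ = 823.2 × 1.23681 = 1018 K.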